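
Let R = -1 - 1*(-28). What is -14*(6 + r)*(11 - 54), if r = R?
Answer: 19866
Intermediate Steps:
R = 27 (R = -1 + 28 = 27)
r = 27
-14*(6 + r)*(11 - 54) = -14*(6 + 27)*(11 - 54) = -462*(-43) = -14*(-1419) = 19866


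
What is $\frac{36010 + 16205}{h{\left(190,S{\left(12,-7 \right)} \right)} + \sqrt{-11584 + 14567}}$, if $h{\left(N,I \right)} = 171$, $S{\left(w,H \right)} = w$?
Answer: $\frac{469935}{1382} - \frac{52215 \sqrt{2983}}{26258} \approx 231.43$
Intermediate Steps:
$\frac{36010 + 16205}{h{\left(190,S{\left(12,-7 \right)} \right)} + \sqrt{-11584 + 14567}} = \frac{36010 + 16205}{171 + \sqrt{-11584 + 14567}} = \frac{52215}{171 + \sqrt{2983}}$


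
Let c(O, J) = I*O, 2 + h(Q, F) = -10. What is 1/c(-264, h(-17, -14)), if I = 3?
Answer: -1/792 ≈ -0.0012626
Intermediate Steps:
h(Q, F) = -12 (h(Q, F) = -2 - 10 = -12)
c(O, J) = 3*O
1/c(-264, h(-17, -14)) = 1/(3*(-264)) = 1/(-792) = -1/792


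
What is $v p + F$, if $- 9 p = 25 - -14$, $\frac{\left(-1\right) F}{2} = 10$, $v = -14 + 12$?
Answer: $- \frac{34}{3} \approx -11.333$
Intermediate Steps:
$v = -2$
$F = -20$ ($F = \left(-2\right) 10 = -20$)
$p = - \frac{13}{3}$ ($p = - \frac{25 - -14}{9} = - \frac{25 + 14}{9} = \left(- \frac{1}{9}\right) 39 = - \frac{13}{3} \approx -4.3333$)
$v p + F = \left(-2\right) \left(- \frac{13}{3}\right) - 20 = \frac{26}{3} - 20 = - \frac{34}{3}$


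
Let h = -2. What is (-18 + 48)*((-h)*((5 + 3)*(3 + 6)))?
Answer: 4320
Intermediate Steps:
(-18 + 48)*((-h)*((5 + 3)*(3 + 6))) = (-18 + 48)*((-1*(-2))*((5 + 3)*(3 + 6))) = 30*(2*(8*9)) = 30*(2*72) = 30*144 = 4320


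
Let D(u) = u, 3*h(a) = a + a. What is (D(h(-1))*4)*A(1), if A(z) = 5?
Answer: -40/3 ≈ -13.333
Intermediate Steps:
h(a) = 2*a/3 (h(a) = (a + a)/3 = (2*a)/3 = 2*a/3)
(D(h(-1))*4)*A(1) = (((⅔)*(-1))*4)*5 = -⅔*4*5 = -8/3*5 = -40/3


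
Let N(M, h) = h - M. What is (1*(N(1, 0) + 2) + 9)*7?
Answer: 70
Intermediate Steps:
(1*(N(1, 0) + 2) + 9)*7 = (1*((0 - 1*1) + 2) + 9)*7 = (1*((0 - 1) + 2) + 9)*7 = (1*(-1 + 2) + 9)*7 = (1*1 + 9)*7 = (1 + 9)*7 = 10*7 = 70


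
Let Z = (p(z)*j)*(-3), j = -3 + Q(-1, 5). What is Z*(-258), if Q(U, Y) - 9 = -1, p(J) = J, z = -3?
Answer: -11610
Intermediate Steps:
Q(U, Y) = 8 (Q(U, Y) = 9 - 1 = 8)
j = 5 (j = -3 + 8 = 5)
Z = 45 (Z = -3*5*(-3) = -15*(-3) = 45)
Z*(-258) = 45*(-258) = -11610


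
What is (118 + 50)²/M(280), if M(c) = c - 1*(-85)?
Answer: 28224/365 ≈ 77.326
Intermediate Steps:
M(c) = 85 + c (M(c) = c + 85 = 85 + c)
(118 + 50)²/M(280) = (118 + 50)²/(85 + 280) = 168²/365 = 28224*(1/365) = 28224/365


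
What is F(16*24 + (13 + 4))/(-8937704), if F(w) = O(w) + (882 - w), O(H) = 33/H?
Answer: -96457/1792009652 ≈ -5.3826e-5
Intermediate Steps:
F(w) = 882 - w + 33/w (F(w) = 33/w + (882 - w) = 882 - w + 33/w)
F(16*24 + (13 + 4))/(-8937704) = (882 - (16*24 + (13 + 4)) + 33/(16*24 + (13 + 4)))/(-8937704) = (882 - (384 + 17) + 33/(384 + 17))*(-1/8937704) = (882 - 1*401 + 33/401)*(-1/8937704) = (882 - 401 + 33*(1/401))*(-1/8937704) = (882 - 401 + 33/401)*(-1/8937704) = (192914/401)*(-1/8937704) = -96457/1792009652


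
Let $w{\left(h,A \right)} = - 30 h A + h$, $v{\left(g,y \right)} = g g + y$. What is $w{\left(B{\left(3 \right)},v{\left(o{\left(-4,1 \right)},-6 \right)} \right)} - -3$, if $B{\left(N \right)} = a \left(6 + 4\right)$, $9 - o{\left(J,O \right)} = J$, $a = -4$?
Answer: $195563$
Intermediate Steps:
$o{\left(J,O \right)} = 9 - J$
$B{\left(N \right)} = -40$ ($B{\left(N \right)} = - 4 \left(6 + 4\right) = \left(-4\right) 10 = -40$)
$v{\left(g,y \right)} = y + g^{2}$ ($v{\left(g,y \right)} = g^{2} + y = y + g^{2}$)
$w{\left(h,A \right)} = h - 30 A h$ ($w{\left(h,A \right)} = - 30 A h + h = h - 30 A h$)
$w{\left(B{\left(3 \right)},v{\left(o{\left(-4,1 \right)},-6 \right)} \right)} - -3 = - 40 \left(1 - 30 \left(-6 + \left(9 - -4\right)^{2}\right)\right) - -3 = - 40 \left(1 - 30 \left(-6 + \left(9 + 4\right)^{2}\right)\right) + 3 = - 40 \left(1 - 30 \left(-6 + 13^{2}\right)\right) + 3 = - 40 \left(1 - 30 \left(-6 + 169\right)\right) + 3 = - 40 \left(1 - 4890\right) + 3 = \left(-40\right) \left(-4889\right) + 3 = 195560 + 3 = 195563$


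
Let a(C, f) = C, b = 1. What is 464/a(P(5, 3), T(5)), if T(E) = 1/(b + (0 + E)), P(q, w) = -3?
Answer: -464/3 ≈ -154.67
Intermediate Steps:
T(E) = 1/(1 + E) (T(E) = 1/(1 + (0 + E)) = 1/(1 + E))
464/a(P(5, 3), T(5)) = 464/(-3) = 464*(-1/3) = -464/3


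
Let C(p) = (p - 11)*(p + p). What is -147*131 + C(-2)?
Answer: -19205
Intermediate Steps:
C(p) = 2*p*(-11 + p) (C(p) = (-11 + p)*(2*p) = 2*p*(-11 + p))
-147*131 + C(-2) = -147*131 + 2*(-2)*(-11 - 2) = -19257 + 2*(-2)*(-13) = -19257 + 52 = -19205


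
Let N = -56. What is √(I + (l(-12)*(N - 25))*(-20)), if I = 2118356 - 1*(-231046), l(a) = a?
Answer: √2329962 ≈ 1526.4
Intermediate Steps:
I = 2349402 (I = 2118356 + 231046 = 2349402)
√(I + (l(-12)*(N - 25))*(-20)) = √(2349402 - 12*(-56 - 25)*(-20)) = √(2349402 - 12*(-81)*(-20)) = √(2349402 + 972*(-20)) = √(2349402 - 19440) = √2329962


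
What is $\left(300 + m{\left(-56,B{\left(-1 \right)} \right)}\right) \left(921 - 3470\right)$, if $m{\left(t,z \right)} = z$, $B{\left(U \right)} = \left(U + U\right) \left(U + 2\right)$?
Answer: $-759602$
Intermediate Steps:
$B{\left(U \right)} = 2 U \left(2 + U\right)$
$\left(300 + m{\left(-56,B{\left(-1 \right)} \right)}\right) \left(921 - 3470\right) = \left(300 + 2 \left(-1\right) \left(2 - 1\right)\right) \left(921 - 3470\right) = \left(300 + 2 \left(-1\right) 1\right) \left(-2549\right) = \left(300 - 2\right) \left(-2549\right) = 298 \left(-2549\right) = -759602$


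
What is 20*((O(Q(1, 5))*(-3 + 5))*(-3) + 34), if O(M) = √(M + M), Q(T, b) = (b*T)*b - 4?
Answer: 680 - 120*√42 ≈ -97.689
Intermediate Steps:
Q(T, b) = -4 + T*b² (Q(T, b) = (T*b)*b - 4 = T*b² - 4 = -4 + T*b²)
O(M) = √2*√M (O(M) = √(2*M) = √2*√M)
20*((O(Q(1, 5))*(-3 + 5))*(-3) + 34) = 20*(((√2*√(-4 + 1*5²))*(-3 + 5))*(-3) + 34) = 20*(((√2*√(-4 + 1*25))*2)*(-3) + 34) = 20*(((√2*√(-4 + 25))*2)*(-3) + 34) = 20*(((√2*√21)*2)*(-3) + 34) = 20*((√42*2)*(-3) + 34) = 20*((2*√42)*(-3) + 34) = 20*(-6*√42 + 34) = 20*(34 - 6*√42) = 680 - 120*√42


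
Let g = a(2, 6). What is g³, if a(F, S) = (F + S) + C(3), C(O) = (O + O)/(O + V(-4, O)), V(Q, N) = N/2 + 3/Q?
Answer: 110592/125 ≈ 884.74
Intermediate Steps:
V(Q, N) = N/2 + 3/Q (V(Q, N) = N*(½) + 3/Q = N/2 + 3/Q)
C(O) = 2*O/(-¾ + 3*O/2) (C(O) = (O + O)/(O + (O/2 + 3/(-4))) = (2*O)/(O + (O/2 + 3*(-¼))) = (2*O)/(O + (O/2 - ¾)) = (2*O)/(O + (-¾ + O/2)) = (2*O)/(-¾ + 3*O/2) = 2*O/(-¾ + 3*O/2))
a(F, S) = 8/5 + F + S (a(F, S) = (F + S) + (8/3)*3/(-1 + 2*3) = (F + S) + (8/3)*3/(-1 + 6) = (F + S) + (8/3)*3/5 = (F + S) + (8/3)*3*(⅕) = (F + S) + 8/5 = 8/5 + F + S)
g = 48/5 (g = 8/5 + 2 + 6 = 48/5 ≈ 9.6000)
g³ = (48/5)³ = 110592/125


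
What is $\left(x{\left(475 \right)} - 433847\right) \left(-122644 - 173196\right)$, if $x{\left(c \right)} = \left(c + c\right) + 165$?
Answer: $128019434880$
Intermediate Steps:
$x{\left(c \right)} = 165 + 2 c$ ($x{\left(c \right)} = 2 c + 165 = 165 + 2 c$)
$\left(x{\left(475 \right)} - 433847\right) \left(-122644 - 173196\right) = \left(\left(165 + 2 \cdot 475\right) - 433847\right) \left(-122644 - 173196\right) = \left(\left(165 + 950\right) - 433847\right) \left(-295840\right) = \left(1115 - 433847\right) \left(-295840\right) = \left(-432732\right) \left(-295840\right) = 128019434880$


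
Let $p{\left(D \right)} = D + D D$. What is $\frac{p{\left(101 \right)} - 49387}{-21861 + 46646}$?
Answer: $- \frac{7817}{4957} \approx -1.577$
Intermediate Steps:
$p{\left(D \right)} = D + D^{2}$
$\frac{p{\left(101 \right)} - 49387}{-21861 + 46646} = \frac{101 \left(1 + 101\right) - 49387}{-21861 + 46646} = \frac{101 \cdot 102 - 49387}{24785} = \left(10302 - 49387\right) \frac{1}{24785} = \left(-39085\right) \frac{1}{24785} = - \frac{7817}{4957}$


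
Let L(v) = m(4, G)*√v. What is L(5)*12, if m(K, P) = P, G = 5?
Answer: 60*√5 ≈ 134.16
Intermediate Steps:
L(v) = 5*√v
L(5)*12 = (5*√5)*12 = 60*√5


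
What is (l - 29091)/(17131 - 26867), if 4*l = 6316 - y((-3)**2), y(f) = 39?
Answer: 110087/38944 ≈ 2.8268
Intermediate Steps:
l = 6277/4 (l = (6316 - 1*39)/4 = (6316 - 39)/4 = (1/4)*6277 = 6277/4 ≈ 1569.3)
(l - 29091)/(17131 - 26867) = (6277/4 - 29091)/(17131 - 26867) = -110087/4/(-9736) = -110087/4*(-1/9736) = 110087/38944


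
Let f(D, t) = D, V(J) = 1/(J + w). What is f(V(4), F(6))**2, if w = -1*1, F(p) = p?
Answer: 1/9 ≈ 0.11111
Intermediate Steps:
w = -1
V(J) = 1/(-1 + J) (V(J) = 1/(J - 1) = 1/(-1 + J))
f(V(4), F(6))**2 = (1/(-1 + 4))**2 = (1/3)**2 = 1/9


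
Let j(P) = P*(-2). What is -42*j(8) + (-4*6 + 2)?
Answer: 650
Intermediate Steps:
j(P) = -2*P
-42*j(8) + (-4*6 + 2) = -(-84)*8 + (-4*6 + 2) = -42*(-16) + (-24 + 2) = 672 - 22 = 650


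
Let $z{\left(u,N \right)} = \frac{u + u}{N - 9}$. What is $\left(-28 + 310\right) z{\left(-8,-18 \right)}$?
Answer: $\frac{1504}{9} \approx 167.11$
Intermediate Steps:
$z{\left(u,N \right)} = \frac{2 u}{-9 + N}$
$\left(-28 + 310\right) z{\left(-8,-18 \right)} = \left(-28 + 310\right) 2 \left(-8\right) \frac{1}{-9 - 18} = 282 \cdot 2 \left(-8\right) \frac{1}{-27} = 282 \cdot 2 \left(-8\right) \left(- \frac{1}{27}\right) = 282 \cdot \frac{16}{27} = \frac{1504}{9}$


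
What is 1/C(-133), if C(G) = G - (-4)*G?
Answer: -1/665 ≈ -0.0015038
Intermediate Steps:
C(G) = 5*G (C(G) = G + 4*G = 5*G)
1/C(-133) = 1/(5*(-133)) = 1/(-665) = -1/665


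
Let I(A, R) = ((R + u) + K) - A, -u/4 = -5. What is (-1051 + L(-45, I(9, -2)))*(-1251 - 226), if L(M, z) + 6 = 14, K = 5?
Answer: 1540511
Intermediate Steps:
u = 20 (u = -4*(-5) = 20)
I(A, R) = 25 + R - A (I(A, R) = ((R + 20) + 5) - A = ((20 + R) + 5) - A = (25 + R) - A = 25 + R - A)
L(M, z) = 8 (L(M, z) = -6 + 14 = 8)
(-1051 + L(-45, I(9, -2)))*(-1251 - 226) = (-1051 + 8)*(-1251 - 226) = -1043*(-1477) = 1540511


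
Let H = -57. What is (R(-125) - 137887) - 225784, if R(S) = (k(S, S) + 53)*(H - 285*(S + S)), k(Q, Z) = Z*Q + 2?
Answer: 1115942569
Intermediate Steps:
k(Q, Z) = 2 + Q*Z (k(Q, Z) = Q*Z + 2 = 2 + Q*Z)
R(S) = (-57 - 570*S)*(55 + S**2) (R(S) = ((2 + S*S) + 53)*(-57 - 285*(S + S)) = ((2 + S**2) + 53)*(-57 - 570*S) = (55 + S**2)*(-57 - 570*S) = (-57 - 570*S)*(55 + S**2))
(R(-125) - 137887) - 225784 = ((-3135 - 31350*(-125) - 570*(-125)**3 - 57*(-125)**2) - 137887) - 225784 = ((-3135 + 3918750 - 570*(-1953125) - 57*15625) - 137887) - 225784 = ((-3135 + 3918750 + 1113281250 - 890625) - 137887) - 225784 = (1116306240 - 137887) - 225784 = 1116168353 - 225784 = 1115942569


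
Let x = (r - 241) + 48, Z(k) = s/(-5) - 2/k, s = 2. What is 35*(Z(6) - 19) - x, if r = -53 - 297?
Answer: -443/3 ≈ -147.67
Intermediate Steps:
Z(k) = -2/5 - 2/k (Z(k) = 2/(-5) - 2/k = 2*(-1/5) - 2/k = -2/5 - 2/k)
r = -350
x = -543 (x = (-350 - 241) + 48 = -591 + 48 = -543)
35*(Z(6) - 19) - x = 35*((-2/5 - 2/6) - 19) - 1*(-543) = 35*((-2/5 - 2*1/6) - 19) + 543 = 35*((-2/5 - 1/3) - 19) + 543 = 35*(-11/15 - 19) + 543 = 35*(-296/15) + 543 = -2072/3 + 543 = -443/3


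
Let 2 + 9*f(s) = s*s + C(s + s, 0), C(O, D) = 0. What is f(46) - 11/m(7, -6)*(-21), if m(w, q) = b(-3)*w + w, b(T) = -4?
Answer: 2015/9 ≈ 223.89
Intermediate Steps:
m(w, q) = -3*w (m(w, q) = -4*w + w = -3*w)
f(s) = -2/9 + s**2/9 (f(s) = -2/9 + (s*s + 0)/9 = -2/9 + (s**2 + 0)/9 = -2/9 + s**2/9)
f(46) - 11/m(7, -6)*(-21) = (-2/9 + (1/9)*46**2) - 11/((-3*7))*(-21) = (-2/9 + (1/9)*2116) - 11/(-21)*(-21) = (-2/9 + 2116/9) - 11*(-1/21)*(-21) = 2114/9 + (11/21)*(-21) = 2114/9 - 11 = 2015/9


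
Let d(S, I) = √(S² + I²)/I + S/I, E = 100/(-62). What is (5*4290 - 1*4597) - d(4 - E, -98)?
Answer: 25599794/1519 + √2314930/1519 ≈ 16854.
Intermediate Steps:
E = -50/31 (E = 100*(-1/62) = -50/31 ≈ -1.6129)
d(S, I) = S/I + √(I² + S²)/I (d(S, I) = √(I² + S²)/I + S/I = S/I + √(I² + S²)/I)
(5*4290 - 1*4597) - d(4 - E, -98) = (5*4290 - 1*4597) - ((4 - 1*(-50/31)) + √((-98)² + (4 - 1*(-50/31))²))/(-98) = (21450 - 4597) - (-1)*((4 + 50/31) + √(9604 + (4 + 50/31)²))/98 = 16853 - (-1)*(174/31 + √(9604 + (174/31)²))/98 = 16853 - (-1)*(174/31 + √(9604 + 30276/961))/98 = 16853 - (-1)*(174/31 + √(9259720/961))/98 = 16853 - (-1)*(174/31 + 2*√2314930/31)/98 = 16853 - (-87/1519 - √2314930/1519) = 16853 + (87/1519 + √2314930/1519) = 25599794/1519 + √2314930/1519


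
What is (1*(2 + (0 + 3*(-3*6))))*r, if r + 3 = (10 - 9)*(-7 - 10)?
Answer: 1040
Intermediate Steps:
r = -20 (r = -3 + (10 - 9)*(-7 - 10) = -3 + 1*(-17) = -3 - 17 = -20)
(1*(2 + (0 + 3*(-3*6))))*r = (1*(2 + (0 + 3*(-3*6))))*(-20) = (1*(2 + (0 + 3*(-18))))*(-20) = (1*(2 + (0 - 54)))*(-20) = (1*(2 - 54))*(-20) = (1*(-52))*(-20) = -52*(-20) = 1040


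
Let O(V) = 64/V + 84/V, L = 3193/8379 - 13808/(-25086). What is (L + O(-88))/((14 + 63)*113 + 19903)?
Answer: -578284453/22045594159512 ≈ -2.6231e-5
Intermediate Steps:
L = 32632805/35032599 (L = 3193*(1/8379) - 13808*(-1/25086) = 3193/8379 + 6904/12543 = 32632805/35032599 ≈ 0.93150)
O(V) = 148/V
(L + O(-88))/((14 + 63)*113 + 19903) = (32632805/35032599 + 148/(-88))/((14 + 63)*113 + 19903) = (32632805/35032599 + 148*(-1/88))/(77*113 + 19903) = (32632805/35032599 - 37/22)/(8701 + 19903) = -578284453/770717178/28604 = -578284453/770717178*1/28604 = -578284453/22045594159512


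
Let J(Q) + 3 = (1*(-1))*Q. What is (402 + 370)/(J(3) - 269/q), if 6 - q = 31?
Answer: 19300/119 ≈ 162.18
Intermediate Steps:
q = -25 (q = 6 - 1*31 = 6 - 31 = -25)
J(Q) = -3 - Q (J(Q) = -3 + (1*(-1))*Q = -3 - Q)
(402 + 370)/(J(3) - 269/q) = (402 + 370)/((-3 - 1*3) - 269/(-25)) = 772/((-3 - 3) - 269*(-1/25)) = 772/(-6 + 269/25) = 772/(119/25) = 772*(25/119) = 19300/119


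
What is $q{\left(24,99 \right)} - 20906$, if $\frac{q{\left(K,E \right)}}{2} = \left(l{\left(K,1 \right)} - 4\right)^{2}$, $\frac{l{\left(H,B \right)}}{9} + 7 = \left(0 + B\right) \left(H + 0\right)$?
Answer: $23496$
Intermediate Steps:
$l{\left(H,B \right)} = -63 + 9 B H$ ($l{\left(H,B \right)} = -63 + 9 \left(0 + B\right) \left(H + 0\right) = -63 + 9 B H$)
$q{\left(K,E \right)} = 2 \left(-67 + 9 K\right)^{2}$ ($q{\left(K,E \right)} = 2 \left(\left(-63 + 9 \cdot 1 K\right) - 4\right)^{2} = 2 \left(\left(-63 + 9 K\right) - 4\right)^{2} = 2 \left(-67 + 9 K\right)^{2}$)
$q{\left(24,99 \right)} - 20906 = 2 \left(-67 + 9 \cdot 24\right)^{2} - 20906 = 2 \left(-67 + 216\right)^{2} - 20906 = 2 \cdot 149^{2} - 20906 = 2 \cdot 22201 - 20906 = 44402 - 20906 = 23496$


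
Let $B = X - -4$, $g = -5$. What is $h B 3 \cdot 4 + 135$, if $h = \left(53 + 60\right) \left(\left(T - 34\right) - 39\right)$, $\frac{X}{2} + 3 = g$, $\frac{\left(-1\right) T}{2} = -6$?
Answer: $992727$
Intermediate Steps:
$T = 12$ ($T = \left(-2\right) \left(-6\right) = 12$)
$X = -16$ ($X = -6 + 2 \left(-5\right) = -6 - 10 = -16$)
$B = -12$ ($B = -16 - -4 = -16 + 4 = -12$)
$h = -6893$ ($h = \left(53 + 60\right) \left(\left(12 - 34\right) - 39\right) = 113 \left(-22 - 39\right) = 113 \left(-61\right) = -6893$)
$h B 3 \cdot 4 + 135 = - 6893 \left(-12\right) 3 \cdot 4 + 135 = - 6893 \left(\left(-36\right) 4\right) + 135 = \left(-6893\right) \left(-144\right) + 135 = 992592 + 135 = 992727$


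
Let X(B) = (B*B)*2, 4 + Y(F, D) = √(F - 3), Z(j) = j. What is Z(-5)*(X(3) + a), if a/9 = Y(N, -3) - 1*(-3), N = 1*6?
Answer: -45 - 45*√3 ≈ -122.94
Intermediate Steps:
N = 6
Y(F, D) = -4 + √(-3 + F) (Y(F, D) = -4 + √(F - 3) = -4 + √(-3 + F))
X(B) = 2*B² (X(B) = B²*2 = 2*B²)
a = -9 + 9*√3 (a = 9*((-4 + √(-3 + 6)) - 1*(-3)) = 9*((-4 + √3) + 3) = 9*(-1 + √3) = -9 + 9*√3 ≈ 6.5885)
Z(-5)*(X(3) + a) = -5*(2*3² + (-9 + 9*√3)) = -5*(2*9 + (-9 + 9*√3)) = -5*(18 + (-9 + 9*√3)) = -5*(9 + 9*√3) = -45 - 45*√3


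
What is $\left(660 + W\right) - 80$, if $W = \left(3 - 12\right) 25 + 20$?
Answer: $375$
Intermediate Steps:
$W = -205$ ($W = \left(3 - 12\right) 25 + 20 = \left(-9\right) 25 + 20 = -225 + 20 = -205$)
$\left(660 + W\right) - 80 = \left(660 - 205\right) - 80 = 455 - 80 = 375$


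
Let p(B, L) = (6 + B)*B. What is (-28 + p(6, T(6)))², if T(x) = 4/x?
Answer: 1936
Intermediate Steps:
p(B, L) = B*(6 + B)
(-28 + p(6, T(6)))² = (-28 + 6*(6 + 6))² = (-28 + 6*12)² = (-28 + 72)² = 44² = 1936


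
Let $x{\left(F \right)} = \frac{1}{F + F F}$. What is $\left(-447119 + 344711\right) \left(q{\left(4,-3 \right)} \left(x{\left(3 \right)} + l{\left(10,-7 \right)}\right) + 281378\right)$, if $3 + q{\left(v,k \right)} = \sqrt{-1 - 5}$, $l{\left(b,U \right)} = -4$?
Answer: $-28816561518 + 401098 i \sqrt{6} \approx -2.8817 \cdot 10^{10} + 9.8249 \cdot 10^{5} i$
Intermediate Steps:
$x{\left(F \right)} = \frac{1}{F + F^{2}}$
$q{\left(v,k \right)} = -3 + i \sqrt{6}$ ($q{\left(v,k \right)} = -3 + \sqrt{-1 - 5} = -3 + \sqrt{-6} = -3 + i \sqrt{6}$)
$\left(-447119 + 344711\right) \left(q{\left(4,-3 \right)} \left(x{\left(3 \right)} + l{\left(10,-7 \right)}\right) + 281378\right) = \left(-447119 + 344711\right) \left(\left(-3 + i \sqrt{6}\right) \left(\frac{1}{3 \left(1 + 3\right)} - 4\right) + 281378\right) = - 102408 \left(\left(-3 + i \sqrt{6}\right) \left(\frac{1}{3 \cdot 4} - 4\right) + 281378\right) = - 102408 \left(\left(-3 + i \sqrt{6}\right) \left(\frac{1}{3} \cdot \frac{1}{4} - 4\right) + 281378\right) = - 102408 \left(\left(-3 + i \sqrt{6}\right) \left(\frac{1}{12} - 4\right) + 281378\right) = - 102408 \left(\left(-3 + i \sqrt{6}\right) \left(- \frac{47}{12}\right) + 281378\right) = - 102408 \left(\left(\frac{47}{4} - \frac{47 i \sqrt{6}}{12}\right) + 281378\right) = - 102408 \left(\frac{1125559}{4} - \frac{47 i \sqrt{6}}{12}\right) = -28816561518 + 401098 i \sqrt{6}$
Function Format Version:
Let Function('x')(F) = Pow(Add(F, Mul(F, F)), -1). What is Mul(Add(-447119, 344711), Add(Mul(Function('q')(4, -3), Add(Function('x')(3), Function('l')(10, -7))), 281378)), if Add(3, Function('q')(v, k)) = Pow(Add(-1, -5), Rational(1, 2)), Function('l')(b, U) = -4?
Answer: Add(-28816561518, Mul(401098, I, Pow(6, Rational(1, 2)))) ≈ Add(-2.8817e+10, Mul(9.8249e+5, I))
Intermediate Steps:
Function('x')(F) = Pow(Add(F, Pow(F, 2)), -1)
Function('q')(v, k) = Add(-3, Mul(I, Pow(6, Rational(1, 2)))) (Function('q')(v, k) = Add(-3, Pow(Add(-1, -5), Rational(1, 2))) = Add(-3, Pow(-6, Rational(1, 2))) = Add(-3, Mul(I, Pow(6, Rational(1, 2)))))
Mul(Add(-447119, 344711), Add(Mul(Function('q')(4, -3), Add(Function('x')(3), Function('l')(10, -7))), 281378)) = Mul(Add(-447119, 344711), Add(Mul(Add(-3, Mul(I, Pow(6, Rational(1, 2)))), Add(Mul(Pow(3, -1), Pow(Add(1, 3), -1)), -4)), 281378)) = Mul(-102408, Add(Mul(Add(-3, Mul(I, Pow(6, Rational(1, 2)))), Add(Mul(Rational(1, 3), Pow(4, -1)), -4)), 281378)) = Mul(-102408, Add(Mul(Add(-3, Mul(I, Pow(6, Rational(1, 2)))), Add(Mul(Rational(1, 3), Rational(1, 4)), -4)), 281378)) = Mul(-102408, Add(Mul(Add(-3, Mul(I, Pow(6, Rational(1, 2)))), Add(Rational(1, 12), -4)), 281378)) = Mul(-102408, Add(Mul(Add(-3, Mul(I, Pow(6, Rational(1, 2)))), Rational(-47, 12)), 281378)) = Mul(-102408, Add(Add(Rational(47, 4), Mul(Rational(-47, 12), I, Pow(6, Rational(1, 2)))), 281378)) = Mul(-102408, Add(Rational(1125559, 4), Mul(Rational(-47, 12), I, Pow(6, Rational(1, 2))))) = Add(-28816561518, Mul(401098, I, Pow(6, Rational(1, 2))))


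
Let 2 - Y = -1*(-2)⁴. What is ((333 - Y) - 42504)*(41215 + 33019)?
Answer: -3131858226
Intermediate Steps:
Y = 18 (Y = 2 - (-1)*(-2)⁴ = 2 - (-1)*16 = 2 - 1*(-16) = 2 + 16 = 18)
((333 - Y) - 42504)*(41215 + 33019) = ((333 - 1*18) - 42504)*(41215 + 33019) = ((333 - 18) - 42504)*74234 = (315 - 42504)*74234 = -42189*74234 = -3131858226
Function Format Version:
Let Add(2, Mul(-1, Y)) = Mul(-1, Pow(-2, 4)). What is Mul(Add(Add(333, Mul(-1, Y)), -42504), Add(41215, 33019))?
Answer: -3131858226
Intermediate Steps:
Y = 18 (Y = Add(2, Mul(-1, Mul(-1, Pow(-2, 4)))) = Add(2, Mul(-1, Mul(-1, 16))) = Add(2, Mul(-1, -16)) = Add(2, 16) = 18)
Mul(Add(Add(333, Mul(-1, Y)), -42504), Add(41215, 33019)) = Mul(Add(Add(333, Mul(-1, 18)), -42504), Add(41215, 33019)) = Mul(Add(Add(333, -18), -42504), 74234) = Mul(Add(315, -42504), 74234) = Mul(-42189, 74234) = -3131858226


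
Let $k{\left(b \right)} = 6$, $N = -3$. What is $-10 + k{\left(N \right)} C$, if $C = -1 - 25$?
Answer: $-166$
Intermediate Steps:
$C = -26$ ($C = -1 - 25 = -26$)
$-10 + k{\left(N \right)} C = -10 + 6 \left(-26\right) = -10 - 156 = -166$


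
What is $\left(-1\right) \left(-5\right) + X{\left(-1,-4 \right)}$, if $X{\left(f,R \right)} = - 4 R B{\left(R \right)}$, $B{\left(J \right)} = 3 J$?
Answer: $-187$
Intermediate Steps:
$X{\left(f,R \right)} = - 12 R^{2}$ ($X{\left(f,R \right)} = - 4 R 3 R = - 12 R^{2}$)
$\left(-1\right) \left(-5\right) + X{\left(-1,-4 \right)} = \left(-1\right) \left(-5\right) - 12 \left(-4\right)^{2} = 5 - 192 = -187$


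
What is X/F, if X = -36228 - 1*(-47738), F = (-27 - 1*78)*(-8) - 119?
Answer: 11510/721 ≈ 15.964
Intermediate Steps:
F = 721 (F = (-27 - 78)*(-8) - 119 = -105*(-8) - 119 = 840 - 119 = 721)
X = 11510 (X = -36228 + 47738 = 11510)
X/F = 11510/721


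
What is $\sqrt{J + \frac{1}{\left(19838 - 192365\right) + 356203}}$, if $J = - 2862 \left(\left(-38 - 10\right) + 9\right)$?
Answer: $\frac{\sqrt{941410572004711}}{91838} \approx 334.09$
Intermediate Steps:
$J = 111618$ ($J = - 2862 \left(-48 + 9\right) = \left(-2862\right) \left(-39\right) = 111618$)
$\sqrt{J + \frac{1}{\left(19838 - 192365\right) + 356203}} = \sqrt{111618 + \frac{1}{\left(19838 - 192365\right) + 356203}} = \sqrt{111618 + \frac{1}{-172527 + 356203}} = \sqrt{111618 + \frac{1}{183676}} = \sqrt{\frac{20501547769}{183676}} = \frac{\sqrt{941410572004711}}{91838}$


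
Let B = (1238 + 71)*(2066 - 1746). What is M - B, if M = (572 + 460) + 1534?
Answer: -416314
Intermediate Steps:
M = 2566 (M = 1032 + 1534 = 2566)
B = 418880 (B = 1309*320 = 418880)
M - B = 2566 - 1*418880 = 2566 - 418880 = -416314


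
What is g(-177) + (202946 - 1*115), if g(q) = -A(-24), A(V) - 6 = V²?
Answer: 202249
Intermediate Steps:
A(V) = 6 + V²
g(q) = -582 (g(q) = -(6 + (-24)²) = -(6 + 576) = -1*582 = -582)
g(-177) + (202946 - 1*115) = -582 + (202946 - 1*115) = -582 + (202946 - 115) = -582 + 202831 = 202249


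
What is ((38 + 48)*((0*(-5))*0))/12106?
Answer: 0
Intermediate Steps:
((38 + 48)*((0*(-5))*0))/12106 = (86*(0*0))*(1/12106) = (86*0)*(1/12106) = 0*(1/12106) = 0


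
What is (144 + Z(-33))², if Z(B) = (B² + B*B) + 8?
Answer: 5428900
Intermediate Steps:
Z(B) = 8 + 2*B² (Z(B) = (B² + B²) + 8 = 2*B² + 8 = 8 + 2*B²)
(144 + Z(-33))² = (144 + (8 + 2*(-33)²))² = (144 + (8 + 2*1089))² = (144 + (8 + 2178))² = (144 + 2186)² = 2330² = 5428900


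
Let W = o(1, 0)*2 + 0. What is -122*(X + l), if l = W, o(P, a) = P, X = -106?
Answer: 12688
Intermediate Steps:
W = 2 (W = 1*2 + 0 = 2 + 0 = 2)
l = 2
-122*(X + l) = -122*(-106 + 2) = -122*(-104) = 12688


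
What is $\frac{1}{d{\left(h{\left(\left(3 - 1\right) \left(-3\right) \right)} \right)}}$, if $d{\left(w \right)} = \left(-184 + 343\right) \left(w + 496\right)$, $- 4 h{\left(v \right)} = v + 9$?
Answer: $\frac{4}{314979} \approx 1.2699 \cdot 10^{-5}$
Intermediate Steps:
$h{\left(v \right)} = - \frac{9}{4} - \frac{v}{4}$ ($h{\left(v \right)} = - \frac{v + 9}{4} = - \frac{9 + v}{4} = - \frac{9}{4} - \frac{v}{4}$)
$d{\left(w \right)} = 78864 + 159 w$ ($d{\left(w \right)} = 159 \left(496 + w\right) = 78864 + 159 w$)
$\frac{1}{d{\left(h{\left(\left(3 - 1\right) \left(-3\right) \right)} \right)}} = \frac{1}{78864 + 159 \left(- \frac{9}{4} - \frac{\left(3 - 1\right) \left(-3\right)}{4}\right)} = \frac{1}{78864 + 159 \left(- \frac{9}{4} - \frac{2 \left(-3\right)}{4}\right)} = \frac{1}{78864 + 159 \left(- \frac{9}{4} - - \frac{3}{2}\right)} = \frac{1}{78864 + 159 \left(- \frac{9}{4} + \frac{3}{2}\right)} = \frac{1}{78864 + 159 \left(- \frac{3}{4}\right)} = \frac{1}{78864 - \frac{477}{4}} = \frac{1}{\frac{314979}{4}} = \frac{4}{314979}$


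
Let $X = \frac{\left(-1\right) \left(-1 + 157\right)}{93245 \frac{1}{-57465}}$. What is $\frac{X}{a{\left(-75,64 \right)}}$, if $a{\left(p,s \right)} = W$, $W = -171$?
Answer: $- \frac{199212}{354331} \approx -0.56222$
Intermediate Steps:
$a{\left(p,s \right)} = -171$
$X = \frac{1792908}{18649}$ ($X = \frac{\left(-1\right) 156}{93245 \left(- \frac{1}{57465}\right)} = - \frac{156}{- \frac{18649}{11493}} = \left(-156\right) \left(- \frac{11493}{18649}\right) = \frac{1792908}{18649} \approx 96.14$)
$\frac{X}{a{\left(-75,64 \right)}} = \frac{1792908}{18649 \left(-171\right)} = \frac{1792908}{18649} \left(- \frac{1}{171}\right) = - \frac{199212}{354331}$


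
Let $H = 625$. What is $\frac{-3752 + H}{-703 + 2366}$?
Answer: $- \frac{3127}{1663} \approx -1.8803$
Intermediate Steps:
$\frac{-3752 + H}{-703 + 2366} = \frac{-3752 + 625}{-703 + 2366} = - \frac{3127}{1663}$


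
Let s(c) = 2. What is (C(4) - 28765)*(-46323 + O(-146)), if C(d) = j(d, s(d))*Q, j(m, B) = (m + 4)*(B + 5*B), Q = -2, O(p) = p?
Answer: 1345602833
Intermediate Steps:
j(m, B) = 6*B*(4 + m) (j(m, B) = (4 + m)*(6*B) = 6*B*(4 + m))
C(d) = -96 - 24*d (C(d) = (6*2*(4 + d))*(-2) = (48 + 12*d)*(-2) = -96 - 24*d)
(C(4) - 28765)*(-46323 + O(-146)) = ((-96 - 24*4) - 28765)*(-46323 - 146) = ((-96 - 96) - 28765)*(-46469) = (-192 - 28765)*(-46469) = -28957*(-46469) = 1345602833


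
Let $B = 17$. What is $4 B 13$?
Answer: $884$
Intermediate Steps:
$4 B 13 = 4 \cdot 17 \cdot 13 = 68 \cdot 13 = 884$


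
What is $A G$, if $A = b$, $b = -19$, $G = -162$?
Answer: $3078$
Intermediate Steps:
$A = -19$
$A G = \left(-19\right) \left(-162\right) = 3078$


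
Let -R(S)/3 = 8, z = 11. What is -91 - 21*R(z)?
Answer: 413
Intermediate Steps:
R(S) = -24 (R(S) = -3*8 = -24)
-91 - 21*R(z) = -91 - 21*(-24) = -91 + 504 = 413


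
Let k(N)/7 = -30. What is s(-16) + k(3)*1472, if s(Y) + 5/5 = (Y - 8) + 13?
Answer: -309132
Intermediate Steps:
s(Y) = 4 + Y (s(Y) = -1 + ((Y - 8) + 13) = -1 + ((-8 + Y) + 13) = -1 + (5 + Y) = 4 + Y)
k(N) = -210 (k(N) = 7*(-30) = -210)
s(-16) + k(3)*1472 = (4 - 16) - 210*1472 = -12 - 309120 = -309132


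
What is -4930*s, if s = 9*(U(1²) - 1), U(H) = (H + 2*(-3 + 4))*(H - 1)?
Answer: 44370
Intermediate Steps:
U(H) = (-1 + H)*(2 + H) (U(H) = (H + 2*1)*(-1 + H) = (H + 2)*(-1 + H) = (2 + H)*(-1 + H) = (-1 + H)*(2 + H))
s = -9 (s = 9*((-2 + 1² + (1²)²) - 1) = 9*((-2 + 1 + 1²) - 1) = 9*((-2 + 1 + 1) - 1) = 9*(0 - 1) = 9*(-1) = -9)
-4930*s = -4930*(-9) = 44370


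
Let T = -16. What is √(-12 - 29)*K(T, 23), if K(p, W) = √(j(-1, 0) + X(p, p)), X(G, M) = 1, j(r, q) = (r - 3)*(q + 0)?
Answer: I*√41 ≈ 6.4031*I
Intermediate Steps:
j(r, q) = q*(-3 + r) (j(r, q) = (-3 + r)*q = q*(-3 + r))
K(p, W) = 1 (K(p, W) = √(0*(-3 - 1) + 1) = √(0*(-4) + 1) = √(0 + 1) = √1 = 1)
√(-12 - 29)*K(T, 23) = √(-12 - 29)*1 = √(-41)*1 = (I*√41)*1 = I*√41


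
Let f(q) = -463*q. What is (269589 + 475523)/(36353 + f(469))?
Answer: -372556/90397 ≈ -4.1213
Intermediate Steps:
(269589 + 475523)/(36353 + f(469)) = (269589 + 475523)/(36353 - 463*469) = 745112/(36353 - 217147) = 745112/(-180794) = 745112*(-1/180794) = -372556/90397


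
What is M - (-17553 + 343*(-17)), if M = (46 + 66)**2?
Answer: 35928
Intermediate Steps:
M = 12544 (M = 112**2 = 12544)
M - (-17553 + 343*(-17)) = 12544 - (-17553 + 343*(-17)) = 12544 - (-17553 - 5831) = 12544 - 1*(-23384) = 12544 + 23384 = 35928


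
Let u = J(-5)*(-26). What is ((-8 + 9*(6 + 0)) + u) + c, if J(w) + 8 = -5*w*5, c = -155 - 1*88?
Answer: -3239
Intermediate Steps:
c = -243 (c = -155 - 88 = -243)
J(w) = -8 - 25*w (J(w) = -8 - 5*w*5 = -8 - 25*w)
u = -3042 (u = (-8 - 25*(-5))*(-26) = (-8 + 125)*(-26) = 117*(-26) = -3042)
((-8 + 9*(6 + 0)) + u) + c = ((-8 + 9*(6 + 0)) - 3042) - 243 = ((-8 + 9*6) - 3042) - 243 = ((-8 + 54) - 3042) - 243 = (46 - 3042) - 243 = -2996 - 243 = -3239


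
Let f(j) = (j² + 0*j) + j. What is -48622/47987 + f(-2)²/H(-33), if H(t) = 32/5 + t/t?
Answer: -839274/1775519 ≈ -0.47269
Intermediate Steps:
H(t) = 37/5 (H(t) = 32*(⅕) + 1 = 32/5 + 1 = 37/5)
f(j) = j + j² (f(j) = (j² + 0) + j = j² + j = j + j²)
-48622/47987 + f(-2)²/H(-33) = -48622/47987 + (-2*(1 - 2))²/(37/5) = -48622*1/47987 + (-2*(-1))²*(5/37) = -48622/47987 + 2²*(5/37) = -48622/47987 + 4*(5/37) = -48622/47987 + 20/37 = -839274/1775519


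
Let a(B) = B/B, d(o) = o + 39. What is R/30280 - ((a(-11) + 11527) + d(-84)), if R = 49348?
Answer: -86913973/7570 ≈ -11481.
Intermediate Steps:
d(o) = 39 + o
a(B) = 1
R/30280 - ((a(-11) + 11527) + d(-84)) = 49348/30280 - ((1 + 11527) + (39 - 84)) = 49348*(1/30280) - (11528 - 45) = 12337/7570 - 1*11483 = 12337/7570 - 11483 = -86913973/7570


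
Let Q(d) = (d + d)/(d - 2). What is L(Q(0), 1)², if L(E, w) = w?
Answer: 1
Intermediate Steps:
Q(d) = 2*d/(-2 + d) (Q(d) = (2*d)/(-2 + d) = 2*d/(-2 + d))
L(Q(0), 1)² = 1² = 1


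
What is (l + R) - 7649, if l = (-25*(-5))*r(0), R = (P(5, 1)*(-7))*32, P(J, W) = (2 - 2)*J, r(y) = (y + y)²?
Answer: -7649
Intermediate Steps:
r(y) = 4*y² (r(y) = (2*y)² = 4*y²)
P(J, W) = 0 (P(J, W) = 0*J = 0)
R = 0 (R = (0*(-7))*32 = 0*32 = 0)
l = 0 (l = (-25*(-5))*(4*0²) = 125*(4*0) = 125*0 = 0)
(l + R) - 7649 = (0 + 0) - 7649 = 0 - 7649 = -7649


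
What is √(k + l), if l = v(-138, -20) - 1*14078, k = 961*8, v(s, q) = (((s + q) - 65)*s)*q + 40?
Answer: I*√621830 ≈ 788.56*I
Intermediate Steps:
v(s, q) = 40 + q*s*(-65 + q + s) (v(s, q) = (((q + s) - 65)*s)*q + 40 = ((-65 + q + s)*s)*q + 40 = (s*(-65 + q + s))*q + 40 = q*s*(-65 + q + s) + 40 = 40 + q*s*(-65 + q + s))
k = 7688
l = -629518 (l = (40 - 20*(-138)² - 138*(-20)² - 65*(-20)*(-138)) - 1*14078 = (40 - 20*19044 - 138*400 - 179400) - 14078 = (40 - 380880 - 55200 - 179400) - 14078 = -615440 - 14078 = -629518)
√(k + l) = √(7688 - 629518) = √(-621830) = I*√621830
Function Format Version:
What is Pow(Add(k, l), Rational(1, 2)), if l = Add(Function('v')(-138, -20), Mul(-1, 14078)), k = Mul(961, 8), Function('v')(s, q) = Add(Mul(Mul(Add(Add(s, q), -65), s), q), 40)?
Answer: Mul(I, Pow(621830, Rational(1, 2))) ≈ Mul(788.56, I)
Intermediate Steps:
Function('v')(s, q) = Add(40, Mul(q, s, Add(-65, q, s))) (Function('v')(s, q) = Add(Mul(Mul(Add(Add(q, s), -65), s), q), 40) = Add(Mul(Mul(Add(-65, q, s), s), q), 40) = Add(Mul(Mul(s, Add(-65, q, s)), q), 40) = Add(Mul(q, s, Add(-65, q, s)), 40) = Add(40, Mul(q, s, Add(-65, q, s))))
k = 7688
l = -629518 (l = Add(Add(40, Mul(-20, Pow(-138, 2)), Mul(-138, Pow(-20, 2)), Mul(-65, -20, -138)), Mul(-1, 14078)) = Add(Add(40, Mul(-20, 19044), Mul(-138, 400), -179400), -14078) = Add(Add(40, -380880, -55200, -179400), -14078) = Add(-615440, -14078) = -629518)
Pow(Add(k, l), Rational(1, 2)) = Pow(Add(7688, -629518), Rational(1, 2)) = Pow(-621830, Rational(1, 2)) = Mul(I, Pow(621830, Rational(1, 2)))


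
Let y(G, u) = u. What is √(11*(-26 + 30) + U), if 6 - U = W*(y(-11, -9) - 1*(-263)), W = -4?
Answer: √1066 ≈ 32.650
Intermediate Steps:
U = 1022 (U = 6 - (-4)*(-9 - 1*(-263)) = 6 - (-4)*(-9 + 263) = 6 - (-4)*254 = 6 - 1*(-1016) = 6 + 1016 = 1022)
√(11*(-26 + 30) + U) = √(11*(-26 + 30) + 1022) = √(11*4 + 1022) = √(44 + 1022) = √1066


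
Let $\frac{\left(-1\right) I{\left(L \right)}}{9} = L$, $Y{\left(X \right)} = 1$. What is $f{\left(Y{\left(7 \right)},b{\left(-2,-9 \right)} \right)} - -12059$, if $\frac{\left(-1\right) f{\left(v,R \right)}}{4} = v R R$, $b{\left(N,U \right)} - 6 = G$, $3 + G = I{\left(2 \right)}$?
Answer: $11159$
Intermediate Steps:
$I{\left(L \right)} = - 9 L$
$G = -21$ ($G = -3 - 18 = -21$)
$b{\left(N,U \right)} = -15$ ($b{\left(N,U \right)} = 6 - 21 = -15$)
$f{\left(v,R \right)} = - 4 v R^{2}$ ($f{\left(v,R \right)} = - 4 v R R = - 4 R v R = - 4 v R^{2}$)
$f{\left(Y{\left(7 \right)},b{\left(-2,-9 \right)} \right)} - -12059 = \left(-4\right) 1 \left(-15\right)^{2} - -12059 = \left(-4\right) 1 \cdot 225 + 12059 = -900 + 12059 = 11159$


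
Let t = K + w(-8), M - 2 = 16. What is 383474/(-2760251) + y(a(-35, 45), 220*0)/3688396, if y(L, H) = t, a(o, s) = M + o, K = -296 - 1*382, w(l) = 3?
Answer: -108943625933/783146057492 ≈ -0.13911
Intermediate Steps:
K = -678 (K = -296 - 382 = -678)
M = 18 (M = 2 + 16 = 18)
a(o, s) = 18 + o
t = -675 (t = -678 + 3 = -675)
y(L, H) = -675
383474/(-2760251) + y(a(-35, 45), 220*0)/3688396 = 383474/(-2760251) - 675/3688396 = 383474*(-1/2760251) - 675*1/3688396 = -29498/212327 - 675/3688396 = -108943625933/783146057492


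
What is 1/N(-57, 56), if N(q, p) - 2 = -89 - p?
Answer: -1/143 ≈ -0.0069930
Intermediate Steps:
N(q, p) = -87 - p (N(q, p) = 2 + (-89 - p) = -87 - p)
1/N(-57, 56) = 1/(-87 - 1*56) = 1/(-87 - 56) = 1/(-143) = -1/143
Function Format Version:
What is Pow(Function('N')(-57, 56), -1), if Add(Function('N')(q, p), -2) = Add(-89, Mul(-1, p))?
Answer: Rational(-1, 143) ≈ -0.0069930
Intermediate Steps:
Function('N')(q, p) = Add(-87, Mul(-1, p)) (Function('N')(q, p) = Add(2, Add(-89, Mul(-1, p))) = Add(-87, Mul(-1, p)))
Pow(Function('N')(-57, 56), -1) = Pow(Add(-87, Mul(-1, 56)), -1) = Pow(Add(-87, -56), -1) = Pow(-143, -1) = Rational(-1, 143)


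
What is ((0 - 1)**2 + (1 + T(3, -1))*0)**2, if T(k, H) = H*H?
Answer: 1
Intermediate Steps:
T(k, H) = H**2
((0 - 1)**2 + (1 + T(3, -1))*0)**2 = ((0 - 1)**2 + (1 + (-1)**2)*0)**2 = ((-1)**2 + (1 + 1)*0)**2 = (1 + 2*0)**2 = (1 + 0)**2 = 1**2 = 1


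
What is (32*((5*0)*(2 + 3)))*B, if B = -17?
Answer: 0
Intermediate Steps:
(32*((5*0)*(2 + 3)))*B = (32*((5*0)*(2 + 3)))*(-17) = (32*(0*5))*(-17) = (32*0)*(-17) = 0*(-17) = 0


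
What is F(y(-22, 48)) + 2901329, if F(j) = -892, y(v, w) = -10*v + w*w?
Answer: 2900437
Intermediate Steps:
y(v, w) = w**2 - 10*v (y(v, w) = -10*v + w**2 = w**2 - 10*v)
F(y(-22, 48)) + 2901329 = -892 + 2901329 = 2900437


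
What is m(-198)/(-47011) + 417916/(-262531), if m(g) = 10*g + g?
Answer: -19074856558/12341844841 ≈ -1.5455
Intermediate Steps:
m(g) = 11*g
m(-198)/(-47011) + 417916/(-262531) = (11*(-198))/(-47011) + 417916/(-262531) = -2178*(-1/47011) + 417916*(-1/262531) = 2178/47011 - 417916/262531 = -19074856558/12341844841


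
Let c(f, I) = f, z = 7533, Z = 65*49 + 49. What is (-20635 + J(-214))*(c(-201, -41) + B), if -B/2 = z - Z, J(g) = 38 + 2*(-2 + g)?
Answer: 185034171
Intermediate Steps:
Z = 3234 (Z = 3185 + 49 = 3234)
J(g) = 34 + 2*g (J(g) = 38 + (-4 + 2*g) = 34 + 2*g)
B = -8598 (B = -2*(7533 - 1*3234) = -2*(7533 - 3234) = -2*4299 = -8598)
(-20635 + J(-214))*(c(-201, -41) + B) = (-20635 + (34 + 2*(-214)))*(-201 - 8598) = (-20635 + (34 - 428))*(-8799) = (-20635 - 394)*(-8799) = -21029*(-8799) = 185034171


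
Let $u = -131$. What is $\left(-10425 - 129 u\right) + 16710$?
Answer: $23184$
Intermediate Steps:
$\left(-10425 - 129 u\right) + 16710 = \left(-10425 - -16899\right) + 16710 = \left(-10425 + 16899\right) + 16710 = 6474 + 16710 = 23184$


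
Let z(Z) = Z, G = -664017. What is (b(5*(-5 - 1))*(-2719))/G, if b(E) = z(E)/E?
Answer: 2719/664017 ≈ 0.0040948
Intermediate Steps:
b(E) = 1 (b(E) = E/E = 1)
(b(5*(-5 - 1))*(-2719))/G = (1*(-2719))/(-664017) = -2719*(-1/664017) = 2719/664017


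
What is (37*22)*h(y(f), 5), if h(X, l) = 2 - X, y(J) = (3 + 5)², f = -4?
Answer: -50468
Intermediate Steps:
y(J) = 64 (y(J) = 8² = 64)
(37*22)*h(y(f), 5) = (37*22)*(2 - 1*64) = 814*(2 - 64) = 814*(-62) = -50468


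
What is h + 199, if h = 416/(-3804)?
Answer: 189145/951 ≈ 198.89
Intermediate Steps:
h = -104/951 (h = 416*(-1/3804) = -104/951 ≈ -0.10936)
h + 199 = -104/951 + 199 = 189145/951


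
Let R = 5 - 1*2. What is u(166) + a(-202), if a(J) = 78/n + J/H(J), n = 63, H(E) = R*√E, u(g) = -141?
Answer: -2935/21 + I*√202/3 ≈ -139.76 + 4.7376*I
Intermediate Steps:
R = 3 (R = 5 - 2 = 3)
H(E) = 3*√E
a(J) = 26/21 + √J/3 (a(J) = 78/63 + J/((3*√J)) = 78*(1/63) + J*(1/(3*√J)) = 26/21 + √J/3)
u(166) + a(-202) = -141 + (26/21 + √(-202)/3) = -141 + (26/21 + (I*√202)/3) = -141 + (26/21 + I*√202/3) = -2935/21 + I*√202/3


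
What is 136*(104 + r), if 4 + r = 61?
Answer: 21896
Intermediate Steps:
r = 57 (r = -4 + 61 = 57)
136*(104 + r) = 136*(104 + 57) = 136*161 = 21896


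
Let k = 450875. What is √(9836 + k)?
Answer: √460711 ≈ 678.76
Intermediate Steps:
√(9836 + k) = √(9836 + 450875) = √460711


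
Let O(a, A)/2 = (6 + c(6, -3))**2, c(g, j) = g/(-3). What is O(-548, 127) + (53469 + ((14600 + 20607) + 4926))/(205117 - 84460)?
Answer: 3954626/120657 ≈ 32.776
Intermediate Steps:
c(g, j) = -g/3 (c(g, j) = g*(-1/3) = -g/3)
O(a, A) = 32 (O(a, A) = 2*(6 - 1/3*6)**2 = 2*(6 - 2)**2 = 2*4**2 = 2*16 = 32)
O(-548, 127) + (53469 + ((14600 + 20607) + 4926))/(205117 - 84460) = 32 + (53469 + ((14600 + 20607) + 4926))/(205117 - 84460) = 32 + (53469 + (35207 + 4926))/120657 = 32 + (53469 + 40133)*(1/120657) = 32 + 93602*(1/120657) = 32 + 93602/120657 = 3954626/120657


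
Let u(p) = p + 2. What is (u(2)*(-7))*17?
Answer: -476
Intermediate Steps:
u(p) = 2 + p
(u(2)*(-7))*17 = ((2 + 2)*(-7))*17 = (4*(-7))*17 = -28*17 = -476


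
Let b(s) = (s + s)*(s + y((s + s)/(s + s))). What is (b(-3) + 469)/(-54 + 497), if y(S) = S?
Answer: 481/443 ≈ 1.0858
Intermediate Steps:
b(s) = 2*s*(1 + s) (b(s) = (s + s)*(s + (s + s)/(s + s)) = (2*s)*(s + (2*s)/((2*s))) = (2*s)*(s + (2*s)*(1/(2*s))) = (2*s)*(s + 1) = (2*s)*(1 + s) = 2*s*(1 + s))
(b(-3) + 469)/(-54 + 497) = (2*(-3)*(1 - 3) + 469)/(-54 + 497) = (2*(-3)*(-2) + 469)/443 = (12 + 469)*(1/443) = 481*(1/443) = 481/443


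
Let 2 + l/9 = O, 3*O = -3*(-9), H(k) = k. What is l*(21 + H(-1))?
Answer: 1260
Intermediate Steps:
O = 9 (O = (-3*(-9))/3 = (⅓)*27 = 9)
l = 63 (l = -18 + 9*9 = -18 + 81 = 63)
l*(21 + H(-1)) = 63*(21 - 1) = 63*20 = 1260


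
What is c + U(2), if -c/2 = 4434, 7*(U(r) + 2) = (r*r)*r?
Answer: -62082/7 ≈ -8868.9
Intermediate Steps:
U(r) = -2 + r³/7 (U(r) = -2 + ((r*r)*r)/7 = -2 + (r²*r)/7 = -2 + r³/7)
c = -8868 (c = -2*4434 = -8868)
c + U(2) = -8868 + (-2 + (⅐)*2³) = -8868 + (-2 + (⅐)*8) = -8868 + (-2 + 8/7) = -8868 - 6/7 = -62082/7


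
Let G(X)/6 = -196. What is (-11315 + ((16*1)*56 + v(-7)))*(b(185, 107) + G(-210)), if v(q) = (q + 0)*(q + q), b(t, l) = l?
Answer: 11033149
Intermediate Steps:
v(q) = 2*q² (v(q) = q*(2*q) = 2*q²)
G(X) = -1176 (G(X) = 6*(-196) = -1176)
(-11315 + ((16*1)*56 + v(-7)))*(b(185, 107) + G(-210)) = (-11315 + ((16*1)*56 + 2*(-7)²))*(107 - 1176) = (-11315 + (16*56 + 2*49))*(-1069) = (-11315 + (896 + 98))*(-1069) = (-11315 + 994)*(-1069) = -10321*(-1069) = 11033149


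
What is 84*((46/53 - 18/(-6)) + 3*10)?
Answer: 150780/53 ≈ 2844.9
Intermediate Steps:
84*((46/53 - 18/(-6)) + 3*10) = 84*((46*(1/53) - 18*(-⅙)) + 30) = 84*((46/53 + 3) + 30) = 84*(205/53 + 30) = 84*(1795/53) = 150780/53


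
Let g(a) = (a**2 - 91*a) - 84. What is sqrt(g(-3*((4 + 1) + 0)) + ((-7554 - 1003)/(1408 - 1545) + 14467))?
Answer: sqrt(300969546)/137 ≈ 126.63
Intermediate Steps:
g(a) = -84 + a**2 - 91*a
sqrt(g(-3*((4 + 1) + 0)) + ((-7554 - 1003)/(1408 - 1545) + 14467)) = sqrt((-84 + (-3*((4 + 1) + 0))**2 - (-273)*((4 + 1) + 0)) + ((-7554 - 1003)/(1408 - 1545) + 14467)) = sqrt((-84 + (-3*(5 + 0))**2 - (-273)*(5 + 0)) + (-8557/(-137) + 14467)) = sqrt((-84 + (-3*5)**2 - (-273)*5) + (-8557*(-1/137) + 14467)) = sqrt((-84 + (-15)**2 - 91*(-15)) + (8557/137 + 14467)) = sqrt((-84 + 225 + 1365) + 1990536/137) = sqrt(1506 + 1990536/137) = sqrt(2196858/137) = sqrt(300969546)/137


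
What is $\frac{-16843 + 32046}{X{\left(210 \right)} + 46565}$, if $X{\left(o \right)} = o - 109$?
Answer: $\frac{15203}{46666} \approx 0.32578$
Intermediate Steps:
$X{\left(o \right)} = -109 + o$ ($X{\left(o \right)} = o - 109 = -109 + o$)
$\frac{-16843 + 32046}{X{\left(210 \right)} + 46565} = \frac{-16843 + 32046}{\left(-109 + 210\right) + 46565} = \frac{15203}{101 + 46565} = \frac{15203}{46666}$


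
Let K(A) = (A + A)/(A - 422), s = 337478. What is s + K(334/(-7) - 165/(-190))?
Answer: 42087918736/124713 ≈ 3.3748e+5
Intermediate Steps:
K(A) = 2*A/(-422 + A) (K(A) = (2*A)/(-422 + A) = 2*A/(-422 + A))
s + K(334/(-7) - 165/(-190)) = 337478 + 2*(334/(-7) - 165/(-190))/(-422 + (334/(-7) - 165/(-190))) = 337478 + 2*(334*(-1/7) - 165*(-1/190))/(-422 + (334*(-1/7) - 165*(-1/190))) = 337478 + 2*(-334/7 + 33/38)/(-422 + (-334/7 + 33/38)) = 337478 + 2*(-12461/266)/(-422 - 12461/266) = 337478 + 2*(-12461/266)/(-124713/266) = 337478 + 2*(-12461/266)*(-266/124713) = 337478 + 24922/124713 = 42087918736/124713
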